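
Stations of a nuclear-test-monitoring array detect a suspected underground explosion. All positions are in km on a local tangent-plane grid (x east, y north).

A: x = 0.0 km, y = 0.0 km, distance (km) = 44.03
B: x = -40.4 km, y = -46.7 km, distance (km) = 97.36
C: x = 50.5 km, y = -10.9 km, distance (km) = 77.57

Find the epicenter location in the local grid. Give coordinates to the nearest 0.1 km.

(-4.5, 43.8)

Circle about each station: x² + y² = 44.03²; (x + 40.4)² + (y + 46.7)² = 97.36²; (x − 50.5)² + (y + 10.9)² = 77.57².
Subtracting the A equation from the B and C equations removes the quadratic terms:
-80.8 x − 93.4 y = -3727.28
101.0 x − 21.8 y = -1409.40
Solving the 2×2 system: x ≈ -4.5, y ≈ 43.8 km.
Check against A (with the unrounded x, y): √(x²+y²) = 44.03 ≈ 44.03 km. ✓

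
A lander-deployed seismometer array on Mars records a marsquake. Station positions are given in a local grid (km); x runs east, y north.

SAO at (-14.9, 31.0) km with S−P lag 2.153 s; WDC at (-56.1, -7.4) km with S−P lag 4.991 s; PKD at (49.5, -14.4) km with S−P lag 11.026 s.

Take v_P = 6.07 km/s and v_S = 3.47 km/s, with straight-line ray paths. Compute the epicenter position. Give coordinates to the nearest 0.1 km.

Distance from S−P lag: d = Δt · v_P v_S / (v_P − v_S) = Δt · (6.07·3.47)/(6.07−3.47) ≈ 8.1011·Δt.
So d_SAO = 17.44, d_WDC = 40.43, d_PKD = 89.32 km.
Circle about each station: (x + 14.9)² + (y − 31.0)² = 17.44²; (x + 56.1)² + (y + 7.4)² = 40.43²; (x − 49.5)² + (y + 14.4)² = 89.32².
Subtracting the SAO equation from the WDC and PKD equations removes the quadratic terms:
-82.4 x − 76.8 y = 688.53
128.8 x − 90.8 y = -6199.31
Solving the 2×2 system: x ≈ -31.0, y ≈ 24.3 km.

-31.0 km east, 24.3 km north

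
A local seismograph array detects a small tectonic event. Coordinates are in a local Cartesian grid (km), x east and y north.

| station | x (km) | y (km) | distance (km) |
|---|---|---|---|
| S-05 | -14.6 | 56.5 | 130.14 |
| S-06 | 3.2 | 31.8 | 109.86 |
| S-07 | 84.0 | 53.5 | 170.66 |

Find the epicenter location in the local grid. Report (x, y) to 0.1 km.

Circle about each station: (x + 14.6)² + (y − 56.5)² = 130.14²; (x − 3.2)² + (y − 31.8)² = 109.86²; (x − 84.0)² + (y − 53.5)² = 170.66².
Subtracting pairs of circle equations eliminates x²+y² and gives linear equations (the radical axes):
35.6 x − 49.4 y = 2483.27
197.2 x − 6.0 y = -5675.58
Solving the 2×2 system: x ≈ -31.0, y ≈ -72.6 km.
Check against S-05 (with the unrounded x, y): √((x + 14.6)²+(y − 56.5)²) = 130.14 ≈ 130.14 km. ✓

(-31.0, -72.6)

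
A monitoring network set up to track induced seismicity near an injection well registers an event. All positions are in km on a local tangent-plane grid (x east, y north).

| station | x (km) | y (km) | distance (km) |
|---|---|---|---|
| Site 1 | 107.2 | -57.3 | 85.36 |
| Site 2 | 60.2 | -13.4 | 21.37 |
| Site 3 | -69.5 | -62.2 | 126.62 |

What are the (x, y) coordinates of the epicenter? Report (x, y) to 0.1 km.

x ≈ 42.0 km, y ≈ -2.2 km

Circle about each station: (x − 107.2)² + (y + 57.3)² = 85.36²; (x − 60.2)² + (y + 13.4)² = 21.37²; (x + 69.5)² + (y + 62.2)² = 126.62².
Subtracting pairs of circle equations eliminates x²+y² and gives linear equations (the radical axes):
-94.0 x + 87.8 y = -4141.88
-353.4 x − 9.8 y = -14822.33
Solving the 2×2 system: x ≈ 42.0, y ≈ -2.2 km.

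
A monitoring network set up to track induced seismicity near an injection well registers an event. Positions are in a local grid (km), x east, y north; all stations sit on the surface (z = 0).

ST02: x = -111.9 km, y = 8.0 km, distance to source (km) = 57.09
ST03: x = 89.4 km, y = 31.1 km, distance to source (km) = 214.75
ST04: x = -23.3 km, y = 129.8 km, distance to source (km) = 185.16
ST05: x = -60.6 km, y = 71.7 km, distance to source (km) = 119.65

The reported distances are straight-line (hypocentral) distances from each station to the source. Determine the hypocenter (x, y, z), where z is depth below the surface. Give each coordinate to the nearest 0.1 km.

(-112.5, -25.8, 46.0)

Each station gives a sphere (x−x_i)² + (y−y_i)² + z² = d_i² (stations at z=0).
Subtracting the ST02 sphere from ST03 and ST04: z² cancels, leaving linear equations in x and y:
402.6 x + 46.2 y = -46484.33
177.2 x + 243.6 y = -26219.64
Solving: x ≈ -112.500, y ≈ -25.799 km (keep extra digits for the depth step; rounded: -112.5, -25.8).
Then from the ST02 sphere: z² = 57.09² − (x + 111.9)² − (y − 8.0)² with x = -112.500, y = -25.799, so z ≈ 46.006 ≈ 46.0 km.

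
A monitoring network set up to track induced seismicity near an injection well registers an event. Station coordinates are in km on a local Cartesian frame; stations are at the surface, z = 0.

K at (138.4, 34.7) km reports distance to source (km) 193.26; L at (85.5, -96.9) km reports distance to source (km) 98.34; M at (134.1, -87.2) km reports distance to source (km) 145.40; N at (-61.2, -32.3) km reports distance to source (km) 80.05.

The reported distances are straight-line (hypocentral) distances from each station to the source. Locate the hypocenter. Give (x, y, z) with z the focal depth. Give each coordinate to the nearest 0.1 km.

Each station gives a sphere (x−x_i)² + (y−y_i)² + z² = d_i² (stations at z=0).
Subtracting the K sphere from L and M: z² cancels, leaving linear equations in x and y:
-105.8 x − 263.2 y = 24019.88
-8.6 x − 243.8 y = 21436.27
Solving: x ≈ -9.095, y ≈ -87.605 km (keep extra digits for the depth step; rounded: -9.1, -87.6).
Then from the K sphere: z² = 193.26² − (x − 138.4)² − (y − 34.7)² with x = -9.095, y = -87.605, so z ≈ 25.222 ≈ 25.2 km.

(-9.1, -87.6, 25.2)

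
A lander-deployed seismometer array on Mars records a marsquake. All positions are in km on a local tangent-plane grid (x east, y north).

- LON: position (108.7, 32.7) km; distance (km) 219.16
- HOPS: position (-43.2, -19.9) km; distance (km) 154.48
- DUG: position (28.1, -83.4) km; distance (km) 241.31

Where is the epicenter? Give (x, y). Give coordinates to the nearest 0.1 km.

(-88.8, 127.7)

Circle about each station: (x − 108.7)² + (y − 32.7)² = 219.16²; (x + 43.2)² + (y + 19.9)² = 154.48²; (x − 28.1)² + (y + 83.4)² = 241.31².
Subtracting pairs of circle equations eliminates x²+y² and gives linear equations (the radical axes):
-303.8 x − 105.2 y = 13544.31
-161.2 x − 232.2 y = -15339.22
Solving the 2×2 system: x ≈ -88.8, y ≈ 127.7 km.
Check against LON (with the unrounded x, y): √((x − 108.7)²+(y − 32.7)²) = 219.17 ≈ 219.16 km. ✓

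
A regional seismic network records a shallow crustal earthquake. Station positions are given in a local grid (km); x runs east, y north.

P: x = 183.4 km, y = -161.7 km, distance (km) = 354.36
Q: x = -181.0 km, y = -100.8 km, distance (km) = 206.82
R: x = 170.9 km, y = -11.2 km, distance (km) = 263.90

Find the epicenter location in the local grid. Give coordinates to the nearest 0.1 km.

Circle about each station: (x − 183.4)² + (y + 161.7)² = 354.36²; (x + 181.0)² + (y + 100.8)² = 206.82²; (x − 170.9)² + (y + 11.2)² = 263.90².
Subtracting pairs of circle equations eliminates x²+y² and gives linear equations (the radical axes):
-728.8 x + 121.8 y = 65935.69
-25.0 x + 301.0 y = 25477.60
Solving the 2×2 system: x ≈ -77.4, y ≈ 78.2 km.

x ≈ -77.4 km, y ≈ 78.2 km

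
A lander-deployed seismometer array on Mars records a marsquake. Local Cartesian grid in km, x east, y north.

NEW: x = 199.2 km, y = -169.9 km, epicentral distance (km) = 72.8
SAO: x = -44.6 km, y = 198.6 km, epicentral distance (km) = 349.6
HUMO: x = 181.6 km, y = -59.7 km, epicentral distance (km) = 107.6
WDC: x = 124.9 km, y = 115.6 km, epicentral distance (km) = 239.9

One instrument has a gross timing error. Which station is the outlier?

Solve using three stations at a time. Using SAO, HUMO, WDC (subtract circle equations pairwise → linear system) gives (x, y) ≈ (94.1, -122.3).
Distances from that point to each station vs reported:
  NEW: calculated 115.4 vs reported 72.8 → residual 42.6 km
  SAO: calculated 349.6 vs reported 349.6 → residual 0.0 km
  HUMO: calculated 107.6 vs reported 107.6 → residual 0.0 km
  WDC: calculated 239.9 vs reported 239.9 → residual 0.0 km
SAO, HUMO, WDC are mutually consistent (residuals ≈ 0); NEW is off by 42.6 km.

NEW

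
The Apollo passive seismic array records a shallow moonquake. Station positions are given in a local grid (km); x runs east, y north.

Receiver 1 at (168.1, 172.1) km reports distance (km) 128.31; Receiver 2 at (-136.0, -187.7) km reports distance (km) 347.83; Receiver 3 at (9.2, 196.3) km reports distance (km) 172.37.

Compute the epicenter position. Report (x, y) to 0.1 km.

Circle about each station: (x − 168.1)² + (y − 172.1)² = 128.31²; (x + 136.0)² + (y + 187.7)² = 347.83²; (x − 9.2)² + (y − 196.3)² = 172.37².
Subtracting pairs of circle equations eliminates x²+y² and gives linear equations (the radical axes):
-608.2 x − 719.6 y = -108670.98
-317.8 x + 48.4 y = -32505.65
Solving the 2×2 system: x ≈ 111.0, y ≈ 57.2 km.
Check against Receiver 1 (with the unrounded x, y): √((x − 168.1)²+(y − 172.1)²) = 128.30 ≈ 128.31 km. ✓

111.0 km east, 57.2 km north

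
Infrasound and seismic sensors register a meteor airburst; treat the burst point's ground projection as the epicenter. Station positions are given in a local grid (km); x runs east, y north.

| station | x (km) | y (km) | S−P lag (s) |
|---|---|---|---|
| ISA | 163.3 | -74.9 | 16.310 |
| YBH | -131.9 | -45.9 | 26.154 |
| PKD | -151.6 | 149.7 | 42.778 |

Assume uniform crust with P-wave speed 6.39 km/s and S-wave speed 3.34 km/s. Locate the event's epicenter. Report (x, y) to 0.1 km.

49.2 km east, -72.3 km north

Distance from S−P lag: d = Δt · v_P v_S / (v_P − v_S) = Δt · (6.39·3.34)/(6.39−3.34) ≈ 6.9976·Δt.
So d_ISA = 114.13, d_YBH = 183.01, d_PKD = 299.34 km.
Circle about each station: (x − 163.3)² + (y + 74.9)² = 114.13²; (x + 131.9)² + (y + 45.9)² = 183.01²; (x + 151.6)² + (y − 149.7)² = 299.34².
Subtracting pairs of circle equations eliminates x²+y² and gives linear equations (the radical axes):
-590.4 x + 58.0 y = -33239.48
-629.8 x + 449.2 y = -63463.03
Solving the 2×2 system: x ≈ 49.2, y ≈ -72.3 km.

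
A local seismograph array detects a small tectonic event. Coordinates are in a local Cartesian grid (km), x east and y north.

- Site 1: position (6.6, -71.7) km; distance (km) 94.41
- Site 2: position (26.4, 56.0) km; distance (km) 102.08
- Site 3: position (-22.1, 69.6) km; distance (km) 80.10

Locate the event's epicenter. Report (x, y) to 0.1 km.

Circle about each station: (x − 6.6)² + (y + 71.7)² = 94.41²; (x − 26.4)² + (y − 56.0)² = 102.08²; (x + 22.1)² + (y − 69.6)² = 80.10².
Subtracting pairs of circle equations eliminates x²+y² and gives linear equations (the radical axes):
39.6 x + 255.4 y = -2858.57
-57.4 x + 282.6 y = 2645.36
Solving the 2×2 system: x ≈ -57.4, y ≈ -2.3 km.

(-57.4, -2.3)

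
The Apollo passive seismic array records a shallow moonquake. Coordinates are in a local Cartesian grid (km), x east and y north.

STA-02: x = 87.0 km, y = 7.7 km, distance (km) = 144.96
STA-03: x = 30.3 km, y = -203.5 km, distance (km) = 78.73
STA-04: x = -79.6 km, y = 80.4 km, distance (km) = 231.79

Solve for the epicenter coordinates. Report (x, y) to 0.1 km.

x ≈ 28.2 km, y ≈ -124.8 km

Circle about each station: (x − 87.0)² + (y − 7.7)² = 144.96²; (x − 30.3)² + (y + 203.5)² = 78.73²; (x + 79.6)² + (y − 80.4)² = 231.79².
Subtracting the STA-02 equation from the STA-03 and STA-04 equations removes the quadratic terms:
-113.4 x − 422.4 y = 49517.04
-333.2 x + 145.4 y = -27541.17
Solving the 2×2 system: x ≈ 28.2, y ≈ -124.8 km.
Check against STA-02 (with the unrounded x, y): √((x − 87.0)²+(y − 7.7)²) = 144.96 ≈ 144.96 km. ✓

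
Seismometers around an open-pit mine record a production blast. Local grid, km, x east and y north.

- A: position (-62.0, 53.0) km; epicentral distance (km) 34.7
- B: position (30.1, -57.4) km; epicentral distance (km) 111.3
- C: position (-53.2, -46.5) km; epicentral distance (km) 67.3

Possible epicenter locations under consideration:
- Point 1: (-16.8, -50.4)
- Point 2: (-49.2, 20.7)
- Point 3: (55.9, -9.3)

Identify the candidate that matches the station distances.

For each candidate, compare |candidate − station| to the reported distance:
Point 1: residuals A 78.1, B 63.9, C 30.7 → max 78.1 km
Point 2: residuals A 0.0, B 0.0, C 0.0 → max 0.0 km
Point 3: residuals A 98.6, B 56.7, C 48.0 → max 98.6 km
Only Point 2 has all residuals ≈ 0.

Point 2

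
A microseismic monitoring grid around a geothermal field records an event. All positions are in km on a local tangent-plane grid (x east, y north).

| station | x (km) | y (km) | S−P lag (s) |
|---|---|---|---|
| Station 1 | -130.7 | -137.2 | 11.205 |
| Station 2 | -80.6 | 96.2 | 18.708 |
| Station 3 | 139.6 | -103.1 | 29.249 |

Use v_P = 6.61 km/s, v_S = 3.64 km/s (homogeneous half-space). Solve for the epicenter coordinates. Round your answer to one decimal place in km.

Distance from S−P lag: d = Δt · v_P v_S / (v_P − v_S) = Δt · (6.61·3.64)/(6.61−3.64) ≈ 8.1011·Δt.
So d_Station 1 = 90.77, d_Station 2 = 151.56, d_Station 3 = 236.95 km.
Circle about each station: (x + 130.7)² + (y + 137.2)² = 90.77²; (x + 80.6)² + (y − 96.2)² = 151.56²; (x − 139.6)² + (y + 103.1)² = 236.95².
Subtracting the Station 1 equation from the Station 2 and Station 3 equations removes the quadratic terms:
100.2 x + 466.8 y = -34886.77
540.6 x + 68.2 y = -53694.67
Solving the 2×2 system: x ≈ -92.4, y ≈ -54.9 km.

x ≈ -92.4 km, y ≈ -54.9 km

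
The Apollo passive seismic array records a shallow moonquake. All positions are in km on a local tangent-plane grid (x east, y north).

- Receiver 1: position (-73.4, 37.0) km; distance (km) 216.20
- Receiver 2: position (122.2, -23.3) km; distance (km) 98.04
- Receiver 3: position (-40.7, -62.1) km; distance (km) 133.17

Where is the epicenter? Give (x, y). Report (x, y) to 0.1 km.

82.4 km east, -112.9 km north

Circle about each station: (x + 73.4)² + (y − 37.0)² = 216.20²; (x − 122.2)² + (y + 23.3)² = 98.04²; (x + 40.7)² + (y + 62.1)² = 133.17².
Subtracting the Receiver 1 equation from the Receiver 2 and Receiver 3 equations removes the quadratic terms:
391.2 x − 120.6 y = 45849.77
65.4 x − 198.2 y = 27764.53
Solving the 2×2 system: x ≈ 82.4, y ≈ -112.9 km.
Check against Receiver 1 (with the unrounded x, y): √((x + 73.4)²+(y − 37.0)²) = 216.20 ≈ 216.20 km. ✓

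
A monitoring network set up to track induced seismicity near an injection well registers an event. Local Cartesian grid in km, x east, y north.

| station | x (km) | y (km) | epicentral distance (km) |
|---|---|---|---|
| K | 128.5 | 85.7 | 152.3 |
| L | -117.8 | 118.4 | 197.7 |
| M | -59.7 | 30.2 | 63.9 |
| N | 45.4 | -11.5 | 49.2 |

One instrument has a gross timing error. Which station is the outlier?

Solve using three stations at a time. Using K, M, N (subtract circle equations pairwise → linear system) gives (x, y) ≈ (-0.8, 5.3).
Distances from that point to each station vs reported:
  K: calculated 152.3 vs reported 152.3 → residual 0.0 km
  L: calculated 162.7 vs reported 197.7 → residual 35.0 km
  M: calculated 63.9 vs reported 63.9 → residual 0.0 km
  N: calculated 49.2 vs reported 49.2 → residual 0.0 km
K, M, N are mutually consistent (residuals ≈ 0); L is off by 35.0 km.

L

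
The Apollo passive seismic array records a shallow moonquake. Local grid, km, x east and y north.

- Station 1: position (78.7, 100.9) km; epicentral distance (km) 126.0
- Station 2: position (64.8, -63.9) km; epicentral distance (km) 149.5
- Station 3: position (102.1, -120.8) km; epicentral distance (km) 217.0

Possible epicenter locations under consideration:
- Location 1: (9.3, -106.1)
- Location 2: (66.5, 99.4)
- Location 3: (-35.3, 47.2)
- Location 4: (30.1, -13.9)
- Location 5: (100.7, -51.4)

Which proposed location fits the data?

Location 3

For each candidate, compare |candidate − station| to the reported distance:
Location 1: residuals Station 1 92.3, Station 2 79.8, Station 3 123.0 → max 123.0 km
Location 2: residuals Station 1 113.7, Station 2 13.8, Station 3 6.1 → max 113.7 km
Location 3: residuals Station 1 0.0, Station 2 0.0, Station 3 0.0 → max 0.0 km
Location 4: residuals Station 1 1.3, Station 2 88.6, Station 3 88.1 → max 88.6 km
Location 5: residuals Station 1 27.9, Station 2 111.5, Station 3 147.6 → max 147.6 km
Only Location 3 has all residuals ≈ 0.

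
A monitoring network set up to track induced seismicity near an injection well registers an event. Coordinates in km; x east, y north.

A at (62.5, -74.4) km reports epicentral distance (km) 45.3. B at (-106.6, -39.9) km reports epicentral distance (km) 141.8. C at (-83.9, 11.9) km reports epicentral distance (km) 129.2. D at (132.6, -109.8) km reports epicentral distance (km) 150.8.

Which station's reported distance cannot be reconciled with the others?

Solve using three stations at a time. Using A, B, C (subtract circle equations pairwise → linear system) gives (x, y) ≈ (35.2, -38.2).
Distances from that point to each station vs reported:
  A: calculated 45.3 vs reported 45.3 → residual 0.0 km
  B: calculated 141.8 vs reported 141.8 → residual 0.0 km
  C: calculated 129.2 vs reported 129.2 → residual 0.0 km
  D: calculated 120.9 vs reported 150.8 → residual 29.9 km
A, B, C are mutually consistent (residuals ≈ 0); D is off by 29.9 km.

D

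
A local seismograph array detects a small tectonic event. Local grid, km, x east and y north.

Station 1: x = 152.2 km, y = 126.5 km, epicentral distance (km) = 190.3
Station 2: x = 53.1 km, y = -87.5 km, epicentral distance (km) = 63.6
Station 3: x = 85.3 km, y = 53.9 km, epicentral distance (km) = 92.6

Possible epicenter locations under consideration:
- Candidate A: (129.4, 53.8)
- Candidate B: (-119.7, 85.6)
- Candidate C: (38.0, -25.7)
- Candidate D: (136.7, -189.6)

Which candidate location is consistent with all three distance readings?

Candidate C

For each candidate, compare |candidate − station| to the reported distance:
Candidate A: residuals Station 1 114.1, Station 2 97.0, Station 3 48.5 → max 114.1 km
Candidate B: residuals Station 1 84.7, Station 2 181.0, Station 3 114.8 → max 181.0 km
Candidate C: residuals Station 1 0.0, Station 2 0.0, Station 3 0.0 → max 0.0 km
Candidate D: residuals Station 1 126.2, Station 2 68.4, Station 3 156.3 → max 156.3 km
Only Candidate C has all residuals ≈ 0.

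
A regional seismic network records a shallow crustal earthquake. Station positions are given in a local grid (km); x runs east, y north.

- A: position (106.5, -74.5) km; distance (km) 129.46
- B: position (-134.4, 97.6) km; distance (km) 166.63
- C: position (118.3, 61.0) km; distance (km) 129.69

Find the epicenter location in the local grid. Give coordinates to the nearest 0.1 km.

(2.5, 2.6)

Circle about each station: (x − 106.5)² + (y + 74.5)² = 129.46²; (x + 134.4)² + (y − 97.6)² = 166.63²; (x − 118.3)² + (y − 61.0)² = 129.69².
Subtracting pairs of circle equations eliminates x²+y² and gives linear equations (the radical axes):
-481.8 x + 344.2 y = -309.05
23.6 x + 271.0 y = 763.79
Solving the 2×2 system: x ≈ 2.5, y ≈ 2.6 km.
Check against A (with the unrounded x, y): √((x − 106.5)²+(y + 74.5)²) = 129.46 ≈ 129.46 km. ✓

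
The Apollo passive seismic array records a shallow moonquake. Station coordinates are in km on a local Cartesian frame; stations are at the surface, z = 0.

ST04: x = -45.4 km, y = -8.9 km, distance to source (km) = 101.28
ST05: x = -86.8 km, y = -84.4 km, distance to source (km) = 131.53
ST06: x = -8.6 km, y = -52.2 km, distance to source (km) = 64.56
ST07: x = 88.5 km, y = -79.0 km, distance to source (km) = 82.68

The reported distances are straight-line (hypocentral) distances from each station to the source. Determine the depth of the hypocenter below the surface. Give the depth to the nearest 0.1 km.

Each station gives a sphere (x−x_i)² + (y−y_i)² + z² = d_i² (stations at z=0).
Subtracting the ST04 sphere from ST05 and ST06: z² cancels, leaving linear equations in x and y:
-82.8 x − 151.0 y = 5474.73
73.6 x − 86.6 y = 6748.07
Solving: x ≈ 29.799, y ≈ -52.597 km (keep extra digits for the depth step; rounded: 29.8, -52.6).
Then from the ST04 sphere: z² = 101.28² − (x + 45.4)² − (y + 8.9)² with x = 29.799, y = -52.597, so z ≈ 51.897 ≈ 51.9 km.

z ≈ 51.9 km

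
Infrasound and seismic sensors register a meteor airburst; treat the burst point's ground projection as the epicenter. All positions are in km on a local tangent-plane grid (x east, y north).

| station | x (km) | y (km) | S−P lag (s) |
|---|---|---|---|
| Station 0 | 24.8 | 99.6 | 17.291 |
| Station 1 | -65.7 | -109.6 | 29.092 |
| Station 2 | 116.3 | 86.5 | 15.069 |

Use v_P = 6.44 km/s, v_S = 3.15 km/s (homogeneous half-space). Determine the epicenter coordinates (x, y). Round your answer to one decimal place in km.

Distance from S−P lag: d = Δt · v_P v_S / (v_P − v_S) = Δt · (6.44·3.15)/(6.44−3.15) ≈ 6.1660·Δt.
So d_Station 0 = 106.62, d_Station 1 = 179.38, d_Station 2 = 92.91 km.
Circle about each station: (x − 24.8)² + (y − 99.6)² = 106.62²; (x + 65.7)² + (y + 109.6)² = 179.38²; (x − 116.3)² + (y − 86.5)² = 92.91².
Subtracting the Station 0 equation from the Station 1 and Station 2 equations removes the quadratic terms:
-181.0 x − 418.4 y = -15015.91
183.0 x − 26.2 y = 13208.30
Solving the 2×2 system: x ≈ 72.8, y ≈ 4.4 km.

x ≈ 72.8 km, y ≈ 4.4 km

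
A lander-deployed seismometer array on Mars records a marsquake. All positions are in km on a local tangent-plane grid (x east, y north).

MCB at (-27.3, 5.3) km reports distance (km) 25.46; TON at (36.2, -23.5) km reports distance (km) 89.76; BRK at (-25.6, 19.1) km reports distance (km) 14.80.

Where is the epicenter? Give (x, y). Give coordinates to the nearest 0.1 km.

x ≈ -36.6 km, y ≈ 29.0 km

Circle about each station: (x + 27.3)² + (y − 5.3)² = 25.46²; (x − 36.2)² + (y + 23.5)² = 89.76²; (x + 25.6)² + (y − 19.1)² = 14.80².
Subtracting the MCB equation from the TON and BRK equations removes the quadratic terms:
127.0 x − 57.6 y = -6319.34
3.4 x + 27.6 y = 675.96
Solving the 2×2 system: x ≈ -36.6, y ≈ 29.0 km.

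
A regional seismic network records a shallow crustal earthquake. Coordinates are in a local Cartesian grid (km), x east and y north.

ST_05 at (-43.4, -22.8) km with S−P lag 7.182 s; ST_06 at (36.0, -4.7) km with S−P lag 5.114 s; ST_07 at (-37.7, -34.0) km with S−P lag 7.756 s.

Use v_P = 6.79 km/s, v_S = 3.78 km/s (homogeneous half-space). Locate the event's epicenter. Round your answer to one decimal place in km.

(0.2, 20.2)

Distance from S−P lag: d = Δt · v_P v_S / (v_P − v_S) = Δt · (6.79·3.78)/(6.79−3.78) ≈ 8.5270·Δt.
So d_ST_05 = 61.24, d_ST_06 = 43.61, d_ST_07 = 66.14 km.
Circle about each station: (x + 43.4)² + (y + 22.8)² = 61.24²; (x − 36.0)² + (y + 4.7)² = 43.61²; (x + 37.7)² + (y + 34.0)² = 66.14².
Subtracting the ST_05 equation from the ST_06 and ST_07 equations removes the quadratic terms:
158.8 x + 36.2 y = 763.20
11.4 x − 22.4 y = -450.27
Solving the 2×2 system: x ≈ 0.2, y ≈ 20.2 km.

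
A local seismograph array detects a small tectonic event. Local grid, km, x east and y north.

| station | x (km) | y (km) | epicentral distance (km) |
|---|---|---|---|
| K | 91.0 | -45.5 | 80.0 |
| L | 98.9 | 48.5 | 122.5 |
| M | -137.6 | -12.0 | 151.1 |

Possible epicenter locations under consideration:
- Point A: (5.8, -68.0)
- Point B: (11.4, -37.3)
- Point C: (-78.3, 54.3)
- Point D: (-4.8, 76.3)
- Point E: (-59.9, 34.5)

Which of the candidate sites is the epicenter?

Point B

For each candidate, compare |candidate − station| to the reported distance:
Point A: residuals K 8.1, L 26.6, M 2.8 → max 26.6 km
Point B: residuals K 0.0, L 0.0, M 0.0 → max 0.0 km
Point C: residuals K 116.5, L 54.8, M 62.1 → max 116.5 km
Point D: residuals K 75.0, L 15.1, M 8.4 → max 75.0 km
Point E: residuals K 90.8, L 36.9, M 60.5 → max 90.8 km
Only Point B has all residuals ≈ 0.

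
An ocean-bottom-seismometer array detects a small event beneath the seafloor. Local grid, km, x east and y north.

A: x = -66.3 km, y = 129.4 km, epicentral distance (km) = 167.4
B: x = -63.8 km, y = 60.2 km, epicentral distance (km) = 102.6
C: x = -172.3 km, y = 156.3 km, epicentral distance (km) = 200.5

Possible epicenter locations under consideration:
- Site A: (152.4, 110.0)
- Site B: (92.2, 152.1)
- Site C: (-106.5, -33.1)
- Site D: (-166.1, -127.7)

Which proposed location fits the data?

For each candidate, compare |candidate − station| to the reported distance:
Site A: residuals A 52.2, B 119.3, C 127.5 → max 127.5 km
Site B: residuals A 7.3, B 78.5, C 64.0 → max 78.5 km
Site C: residuals A 0.0, B 0.0, C 0.0 → max 0.0 km
Site D: residuals A 108.4, B 111.3, C 83.6 → max 111.3 km
Only Site C has all residuals ≈ 0.

Site C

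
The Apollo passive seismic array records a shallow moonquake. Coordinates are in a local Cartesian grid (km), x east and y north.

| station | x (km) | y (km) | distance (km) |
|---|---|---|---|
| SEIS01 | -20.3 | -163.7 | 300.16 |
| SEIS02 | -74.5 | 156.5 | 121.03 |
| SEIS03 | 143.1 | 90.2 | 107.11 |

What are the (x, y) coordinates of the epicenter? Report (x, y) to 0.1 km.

43.5 km east, 129.6 km north

Circle about each station: (x + 20.3)² + (y + 163.7)² = 300.16²; (x + 74.5)² + (y − 156.5)² = 121.03²; (x − 143.1)² + (y − 90.2)² = 107.11².
Subtracting pairs of circle equations eliminates x²+y² and gives linear equations (the radical axes):
-108.4 x + 640.4 y = 78280.48
326.8 x + 507.8 y = 80027.34
Solving the 2×2 system: x ≈ 43.5, y ≈ 129.6 km.
Check against SEIS01 (with the unrounded x, y): √((x + 20.3)²+(y + 163.7)²) = 300.16 ≈ 300.16 km. ✓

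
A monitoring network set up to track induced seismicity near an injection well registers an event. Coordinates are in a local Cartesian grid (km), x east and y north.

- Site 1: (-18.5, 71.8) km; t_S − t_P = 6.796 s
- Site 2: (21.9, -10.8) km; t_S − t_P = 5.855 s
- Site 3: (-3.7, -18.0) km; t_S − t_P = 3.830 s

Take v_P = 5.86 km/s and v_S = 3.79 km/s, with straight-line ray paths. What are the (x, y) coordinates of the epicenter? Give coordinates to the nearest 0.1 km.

Distance from S−P lag: d = Δt · v_P v_S / (v_P − v_S) = Δt · (5.86·3.79)/(5.86−3.79) ≈ 10.7292·Δt.
So d_Site 1 = 72.92, d_Site 2 = 62.82, d_Site 3 = 41.09 km.
Circle about each station: (x + 18.5)² + (y − 71.8)² = 72.92²; (x − 21.9)² + (y + 10.8)² = 62.82²; (x + 3.7)² + (y + 18.0)² = 41.09².
Subtracting the Site 1 equation from the Site 2 and Site 3 equations removes the quadratic terms:
80.8 x − 165.2 y = -3530.27
29.6 x − 179.6 y = -1530.86
Solving the 2×2 system: x ≈ -39.6, y ≈ 2.0 km.

(-39.6, 2.0)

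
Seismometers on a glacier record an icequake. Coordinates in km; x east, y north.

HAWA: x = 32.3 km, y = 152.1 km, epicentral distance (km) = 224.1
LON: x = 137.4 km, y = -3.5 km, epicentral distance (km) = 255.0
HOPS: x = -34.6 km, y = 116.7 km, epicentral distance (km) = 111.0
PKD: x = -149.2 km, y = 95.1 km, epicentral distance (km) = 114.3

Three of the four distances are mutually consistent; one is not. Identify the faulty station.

Solve using three stations at a time. Using HAWA, LON, PKD (subtract circle equations pairwise → linear system) gives (x, y) ≈ (-117.4, -14.7).
Distances from that point to each station vs reported:
  HAWA: calculated 224.1 vs reported 224.1 → residual 0.0 km
  LON: calculated 255.0 vs reported 255.0 → residual 0.0 km
  HOPS: calculated 155.3 vs reported 111.0 → residual 44.3 km
  PKD: calculated 114.3 vs reported 114.3 → residual 0.0 km
HAWA, LON, PKD are mutually consistent (residuals ≈ 0); HOPS is off by 44.3 km.

HOPS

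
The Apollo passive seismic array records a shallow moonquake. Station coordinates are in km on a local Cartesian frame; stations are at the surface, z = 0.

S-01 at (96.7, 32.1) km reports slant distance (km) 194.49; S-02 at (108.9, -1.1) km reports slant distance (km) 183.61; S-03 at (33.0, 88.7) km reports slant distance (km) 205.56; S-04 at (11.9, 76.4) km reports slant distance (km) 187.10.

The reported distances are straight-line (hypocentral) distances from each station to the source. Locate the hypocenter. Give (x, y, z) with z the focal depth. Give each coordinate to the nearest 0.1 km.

Each station gives a sphere (x−x_i)² + (y−y_i)² + z² = d_i² (stations at z=0).
Subtracting the S-01 sphere from S-02 and S-03: z² cancels, leaving linear equations in x and y:
24.4 x − 66.4 y = 5592.85
-127.4 x + 113.2 y = -5853.16
Solving: x ≈ -42.908, y ≈ -99.997 km (keep extra digits for the depth step; rounded: -42.9, -100.0).
Then from the S-01 sphere: z² = 194.49² − (x − 96.7)² − (y − 32.1)² with x = -42.908, y = -99.997, so z ≈ 29.772 ≈ 29.8 km.
Check against S-04 (with the unrounded solution): distance 187.10 ≈ 187.10 km. ✓

(-42.9, -100.0, 29.8)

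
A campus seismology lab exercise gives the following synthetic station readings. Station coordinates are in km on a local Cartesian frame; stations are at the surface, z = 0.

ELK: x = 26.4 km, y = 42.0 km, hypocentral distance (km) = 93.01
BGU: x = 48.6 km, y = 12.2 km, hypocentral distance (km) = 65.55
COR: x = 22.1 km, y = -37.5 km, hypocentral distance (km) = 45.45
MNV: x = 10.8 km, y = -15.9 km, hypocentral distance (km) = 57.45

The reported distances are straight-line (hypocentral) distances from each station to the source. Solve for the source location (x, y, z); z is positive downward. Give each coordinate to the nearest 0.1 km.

Each station gives a sphere (x−x_i)² + (y−y_i)² + z² = d_i² (stations at z=0).
Subtracting the ELK sphere from BGU and COR: z² cancels, leaving linear equations in x and y:
44.4 x − 59.6 y = 4403.90
-8.6 x − 159.0 y = 6018.86
Solving: x ≈ 45.099, y ≈ -40.294 km (keep extra digits for the depth step; rounded: 45.1, -40.3).
Then from the ELK sphere: z² = 93.01² − (x − 26.4)² − (y − 42.0)² with x = 45.099, y = -40.294, so z ≈ 39.101 ≈ 39.1 km.
Check against MNV (with the unrounded solution): distance 57.45 ≈ 57.45 km. ✓

(45.1, -40.3, 39.1)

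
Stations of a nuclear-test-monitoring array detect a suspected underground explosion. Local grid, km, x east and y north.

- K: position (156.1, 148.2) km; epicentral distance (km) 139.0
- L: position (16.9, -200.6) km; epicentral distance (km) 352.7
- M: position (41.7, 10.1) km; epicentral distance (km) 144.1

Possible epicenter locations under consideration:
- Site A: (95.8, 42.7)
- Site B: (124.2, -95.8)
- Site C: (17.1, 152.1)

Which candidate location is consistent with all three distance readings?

For each candidate, compare |candidate − station| to the reported distance:
Site A: residuals K 17.5, L 96.9, M 80.9 → max 96.9 km
Site B: residuals K 107.1, L 202.7, M 9.9 → max 202.7 km
Site C: residuals K 0.1, L 0.0, M 0.0 → max 0.1 km
Only Site C has all residuals ≈ 0.

Site C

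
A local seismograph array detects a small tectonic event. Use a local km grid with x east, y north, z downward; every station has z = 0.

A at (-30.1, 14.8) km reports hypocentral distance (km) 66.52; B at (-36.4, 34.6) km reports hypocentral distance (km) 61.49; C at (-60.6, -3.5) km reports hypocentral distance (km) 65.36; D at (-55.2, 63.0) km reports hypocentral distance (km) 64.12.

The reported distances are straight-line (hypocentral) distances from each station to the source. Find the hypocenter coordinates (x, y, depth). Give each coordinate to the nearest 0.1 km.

Each station gives a sphere (x−x_i)² + (y−y_i)² + z² = d_i² (stations at z=0).
Subtracting the A sphere from B and C: z² cancels, leaving linear equations in x and y:
-12.6 x + 39.6 y = 2040.96
-61.0 x − 36.6 y = 2712.54
Solving: x ≈ -63.306, y ≈ 31.397 km (keep extra digits for the depth step; rounded: -63.3, 31.4).
Then from the A sphere: z² = 66.52² − (x + 30.1)² − (y − 14.8)² with x = -63.306, y = 31.397, so z ≈ 55.198 ≈ 55.2 km.

(-63.3, 31.4, 55.2)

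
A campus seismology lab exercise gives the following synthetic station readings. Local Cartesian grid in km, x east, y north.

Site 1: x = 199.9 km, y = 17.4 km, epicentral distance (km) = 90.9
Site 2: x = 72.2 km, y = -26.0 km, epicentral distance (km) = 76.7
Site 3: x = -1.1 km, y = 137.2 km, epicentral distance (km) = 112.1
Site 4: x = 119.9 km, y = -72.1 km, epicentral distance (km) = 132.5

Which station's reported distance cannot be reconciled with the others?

Site 1

Solve using three stations at a time. Using Site 2, Site 3, Site 4 (subtract circle equations pairwise → linear system) gives (x, y) ≈ (70.0, 50.6).
Distances from that point to each station vs reported:
  Site 1: calculated 134.1 vs reported 90.9 → residual 43.2 km
  Site 2: calculated 76.6 vs reported 76.7 → residual 0.1 km
  Site 3: calculated 112.0 vs reported 112.1 → residual 0.1 km
  Site 4: calculated 132.5 vs reported 132.5 → residual 0.0 km
Site 2, Site 3, Site 4 are mutually consistent (residuals ≈ 0); Site 1 is off by 43.2 km.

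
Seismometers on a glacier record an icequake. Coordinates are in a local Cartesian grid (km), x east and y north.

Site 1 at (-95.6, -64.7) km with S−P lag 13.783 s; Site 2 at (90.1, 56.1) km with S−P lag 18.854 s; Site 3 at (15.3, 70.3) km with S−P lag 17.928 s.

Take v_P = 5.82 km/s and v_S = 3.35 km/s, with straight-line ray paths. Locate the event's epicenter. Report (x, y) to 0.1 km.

x ≈ 13.0 km, y ≈ -71.2 km

Distance from S−P lag: d = Δt · v_P v_S / (v_P − v_S) = Δt · (5.82·3.35)/(5.82−3.35) ≈ 7.8935·Δt.
So d_Site 1 = 108.80, d_Site 2 = 148.82, d_Site 3 = 141.52 km.
Circle about each station: (x + 95.6)² + (y + 64.7)² = 108.80²; (x − 90.1)² + (y − 56.1)² = 148.82²; (x − 15.3)² + (y − 70.3)² = 141.52².
Subtracting the Site 1 equation from the Site 2 and Site 3 equations removes the quadratic terms:
371.4 x + 241.6 y = -12370.18
221.8 x + 270.0 y = -16339.74
Solving the 2×2 system: x ≈ 13.0, y ≈ -71.2 km.
Check against Site 1 (with the unrounded x, y): √((x + 95.6)²+(y + 64.7)²) = 108.81 ≈ 108.80 km. ✓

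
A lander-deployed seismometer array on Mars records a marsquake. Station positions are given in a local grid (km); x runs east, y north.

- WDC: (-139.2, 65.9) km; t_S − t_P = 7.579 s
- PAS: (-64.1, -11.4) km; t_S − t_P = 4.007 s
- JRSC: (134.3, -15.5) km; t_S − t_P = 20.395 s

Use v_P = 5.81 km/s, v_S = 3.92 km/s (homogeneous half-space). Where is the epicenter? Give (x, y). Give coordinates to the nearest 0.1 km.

(-111.4, -21.1)

Distance from S−P lag: d = Δt · v_P v_S / (v_P − v_S) = Δt · (5.81·3.92)/(5.81−3.92) ≈ 12.0504·Δt.
So d_WDC = 91.33, d_PAS = 48.29, d_JRSC = 245.77 km.
Circle about each station: (x + 139.2)² + (y − 65.9)² = 91.33²; (x + 64.1)² + (y + 11.4)² = 48.29²; (x − 134.3)² + (y + 15.5)² = 245.77².
Subtracting pairs of circle equations eliminates x²+y² and gives linear equations (the radical axes):
150.2 x − 154.6 y = -13471.44
547.0 x − 162.8 y = -57504.43
Solving the 2×2 system: x ≈ -111.4, y ≈ -21.1 km.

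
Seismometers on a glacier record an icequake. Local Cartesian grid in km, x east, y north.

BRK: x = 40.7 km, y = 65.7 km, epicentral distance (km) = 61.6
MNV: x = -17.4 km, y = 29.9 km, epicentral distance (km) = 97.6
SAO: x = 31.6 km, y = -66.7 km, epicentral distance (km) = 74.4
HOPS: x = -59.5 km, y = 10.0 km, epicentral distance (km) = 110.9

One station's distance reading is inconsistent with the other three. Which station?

MNV

Solve using three stations at a time. Using BRK, SAO, HOPS (subtract circle equations pairwise → linear system) gives (x, y) ≈ (51.3, 5.0).
Distances from that point to each station vs reported:
  BRK: calculated 61.6 vs reported 61.6 → residual 0.0 km
  MNV: calculated 73.0 vs reported 97.6 → residual 24.6 km
  SAO: calculated 74.4 vs reported 74.4 → residual 0.0 km
  HOPS: calculated 110.9 vs reported 110.9 → residual 0.0 km
BRK, SAO, HOPS are mutually consistent (residuals ≈ 0); MNV is off by 24.6 km.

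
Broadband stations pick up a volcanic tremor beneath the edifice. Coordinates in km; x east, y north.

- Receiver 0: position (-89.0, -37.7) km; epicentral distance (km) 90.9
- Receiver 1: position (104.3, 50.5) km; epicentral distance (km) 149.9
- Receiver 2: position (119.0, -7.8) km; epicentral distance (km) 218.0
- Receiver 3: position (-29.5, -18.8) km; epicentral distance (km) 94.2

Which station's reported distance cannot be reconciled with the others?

Solve using three stations at a time. Using Receiver 0, Receiver 2, Receiver 3 (subtract circle equations pairwise → linear system) gives (x, y) ≈ (-90.3, 53.4).
Distances from that point to each station vs reported:
  Receiver 0: calculated 91.1 vs reported 90.9 → residual 0.2 km
  Receiver 1: calculated 194.7 vs reported 149.9 → residual 44.8 km
  Receiver 2: calculated 218.1 vs reported 218.0 → residual 0.1 km
  Receiver 3: calculated 94.4 vs reported 94.2 → residual 0.2 km
Receiver 0, Receiver 2, Receiver 3 are mutually consistent (residuals ≈ 0); Receiver 1 is off by 44.8 km.

Receiver 1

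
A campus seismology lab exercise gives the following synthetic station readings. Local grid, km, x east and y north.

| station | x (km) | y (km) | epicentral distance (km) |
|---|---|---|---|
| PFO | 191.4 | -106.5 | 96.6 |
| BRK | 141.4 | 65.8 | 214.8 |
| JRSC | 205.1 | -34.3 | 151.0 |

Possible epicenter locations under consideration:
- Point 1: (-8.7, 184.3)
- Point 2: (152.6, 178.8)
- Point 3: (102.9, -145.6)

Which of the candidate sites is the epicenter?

Point 3

For each candidate, compare |candidate − station| to the reported distance:
Point 1: residuals PFO 256.4, BRK 23.6, JRSC 154.8 → max 256.4 km
Point 2: residuals PFO 191.3, BRK 101.2, JRSC 68.5 → max 191.3 km
Point 3: residuals PFO 0.2, BRK 0.1, JRSC 0.1 → max 0.2 km
Only Point 3 has all residuals ≈ 0.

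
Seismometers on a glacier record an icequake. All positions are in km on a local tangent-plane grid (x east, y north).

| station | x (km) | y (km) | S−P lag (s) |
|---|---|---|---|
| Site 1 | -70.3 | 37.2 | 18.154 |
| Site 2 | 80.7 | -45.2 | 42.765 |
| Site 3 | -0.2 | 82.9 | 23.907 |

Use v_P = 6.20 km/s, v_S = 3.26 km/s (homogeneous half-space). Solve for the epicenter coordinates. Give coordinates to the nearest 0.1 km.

-159.1 km east, 124.9 km north

Distance from S−P lag: d = Δt · v_P v_S / (v_P − v_S) = Δt · (6.20·3.26)/(6.20−3.26) ≈ 6.8748·Δt.
So d_Site 1 = 124.81, d_Site 2 = 294.00, d_Site 3 = 164.36 km.
Circle about each station: (x + 70.3)² + (y − 37.2)² = 124.81²; (x − 80.7)² + (y + 45.2)² = 294.00²; (x + 0.2)² + (y − 82.9)² = 164.36².
Subtracting pairs of circle equations eliminates x²+y² and gives linear equations (the radical axes):
302.0 x − 164.8 y = -68628.86
140.2 x + 91.4 y = -10890.15
Solving the 2×2 system: x ≈ -159.1, y ≈ 124.9 km.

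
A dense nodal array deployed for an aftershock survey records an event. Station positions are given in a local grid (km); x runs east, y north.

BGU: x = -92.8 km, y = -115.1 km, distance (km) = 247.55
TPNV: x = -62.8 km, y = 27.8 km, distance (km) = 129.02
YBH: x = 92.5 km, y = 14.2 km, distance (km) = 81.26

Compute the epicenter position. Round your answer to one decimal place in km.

(52.8, 85.1)

Circle about each station: (x + 92.8)² + (y + 115.1)² = 247.55²; (x + 62.8)² + (y − 27.8)² = 129.02²; (x − 92.5)² + (y − 14.2)² = 81.26².
Subtracting pairs of circle equations eliminates x²+y² and gives linear equations (the radical axes):
60.0 x + 285.8 y = 27491.67
370.6 x + 258.6 y = 41575.85
Solving the 2×2 system: x ≈ 52.8, y ≈ 85.1 km.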